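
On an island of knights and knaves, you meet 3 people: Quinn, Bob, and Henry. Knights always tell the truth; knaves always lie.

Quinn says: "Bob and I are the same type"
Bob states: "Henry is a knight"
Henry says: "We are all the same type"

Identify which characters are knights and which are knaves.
Quinn is a knight.
Bob is a knight.
Henry is a knight.

Verification:
- Quinn (knight) says "Bob and I are the same type" - this is TRUE because Quinn is a knight and Bob is a knight.
- Bob (knight) says "Henry is a knight" - this is TRUE because Henry is a knight.
- Henry (knight) says "We are all the same type" - this is TRUE because Quinn, Bob, and Henry are knights.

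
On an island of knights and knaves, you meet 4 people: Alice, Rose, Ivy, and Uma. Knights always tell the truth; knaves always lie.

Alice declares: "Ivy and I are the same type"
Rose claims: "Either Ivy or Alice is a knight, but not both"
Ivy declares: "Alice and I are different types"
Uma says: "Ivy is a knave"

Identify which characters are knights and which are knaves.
Alice is a knave.
Rose is a knight.
Ivy is a knight.
Uma is a knave.

Verification:
- Alice (knave) says "Ivy and I are the same type" - this is FALSE (a lie) because Alice is a knave and Ivy is a knight.
- Rose (knight) says "Either Ivy or Alice is a knight, but not both" - this is TRUE because Ivy is a knight and Alice is a knave.
- Ivy (knight) says "Alice and I are different types" - this is TRUE because Ivy is a knight and Alice is a knave.
- Uma (knave) says "Ivy is a knave" - this is FALSE (a lie) because Ivy is a knight.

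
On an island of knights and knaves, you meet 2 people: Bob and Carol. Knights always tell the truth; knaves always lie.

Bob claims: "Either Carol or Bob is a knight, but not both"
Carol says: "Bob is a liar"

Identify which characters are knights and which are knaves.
Bob is a knight.
Carol is a knave.

Verification:
- Bob (knight) says "Either Carol or Bob is a knight, but not both" - this is TRUE because Carol is a knave and Bob is a knight.
- Carol (knave) says "Bob is a liar" - this is FALSE (a lie) because Bob is a knight.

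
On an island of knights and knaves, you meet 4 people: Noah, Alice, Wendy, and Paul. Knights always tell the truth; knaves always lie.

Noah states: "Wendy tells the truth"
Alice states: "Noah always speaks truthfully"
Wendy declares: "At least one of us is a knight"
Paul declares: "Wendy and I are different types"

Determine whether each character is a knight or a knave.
Noah is a knave.
Alice is a knave.
Wendy is a knave.
Paul is a knave.

Verification:
- Noah (knave) says "Wendy tells the truth" - this is FALSE (a lie) because Wendy is a knave.
- Alice (knave) says "Noah always speaks truthfully" - this is FALSE (a lie) because Noah is a knave.
- Wendy (knave) says "At least one of us is a knight" - this is FALSE (a lie) because no one is a knight.
- Paul (knave) says "Wendy and I are different types" - this is FALSE (a lie) because Paul is a knave and Wendy is a knave.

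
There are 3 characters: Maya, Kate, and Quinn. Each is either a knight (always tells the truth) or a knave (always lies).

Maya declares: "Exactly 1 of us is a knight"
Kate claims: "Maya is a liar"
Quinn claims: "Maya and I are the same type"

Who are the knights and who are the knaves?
Maya is a knight.
Kate is a knave.
Quinn is a knave.

Verification:
- Maya (knight) says "Exactly 1 of us is a knight" - this is TRUE because there are 1 knights.
- Kate (knave) says "Maya is a liar" - this is FALSE (a lie) because Maya is a knight.
- Quinn (knave) says "Maya and I are the same type" - this is FALSE (a lie) because Quinn is a knave and Maya is a knight.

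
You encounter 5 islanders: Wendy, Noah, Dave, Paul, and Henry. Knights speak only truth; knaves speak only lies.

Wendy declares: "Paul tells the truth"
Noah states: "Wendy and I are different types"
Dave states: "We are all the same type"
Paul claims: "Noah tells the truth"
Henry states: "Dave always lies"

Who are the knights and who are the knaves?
Wendy is a knave.
Noah is a knave.
Dave is a knave.
Paul is a knave.
Henry is a knight.

Verification:
- Wendy (knave) says "Paul tells the truth" - this is FALSE (a lie) because Paul is a knave.
- Noah (knave) says "Wendy and I are different types" - this is FALSE (a lie) because Noah is a knave and Wendy is a knave.
- Dave (knave) says "We are all the same type" - this is FALSE (a lie) because Henry is a knight and Wendy, Noah, Dave, and Paul are knaves.
- Paul (knave) says "Noah tells the truth" - this is FALSE (a lie) because Noah is a knave.
- Henry (knight) says "Dave always lies" - this is TRUE because Dave is a knave.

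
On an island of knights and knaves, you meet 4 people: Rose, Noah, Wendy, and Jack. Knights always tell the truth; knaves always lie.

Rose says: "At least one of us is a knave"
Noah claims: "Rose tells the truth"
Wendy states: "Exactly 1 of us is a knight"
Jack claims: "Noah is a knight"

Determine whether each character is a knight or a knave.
Rose is a knight.
Noah is a knight.
Wendy is a knave.
Jack is a knight.

Verification:
- Rose (knight) says "At least one of us is a knave" - this is TRUE because Wendy is a knave.
- Noah (knight) says "Rose tells the truth" - this is TRUE because Rose is a knight.
- Wendy (knave) says "Exactly 1 of us is a knight" - this is FALSE (a lie) because there are 3 knights.
- Jack (knight) says "Noah is a knight" - this is TRUE because Noah is a knight.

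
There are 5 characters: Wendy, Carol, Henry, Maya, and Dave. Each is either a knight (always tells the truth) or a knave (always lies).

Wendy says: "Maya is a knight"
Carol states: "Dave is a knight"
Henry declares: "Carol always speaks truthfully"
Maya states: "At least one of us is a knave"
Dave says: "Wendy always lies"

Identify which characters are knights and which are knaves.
Wendy is a knight.
Carol is a knave.
Henry is a knave.
Maya is a knight.
Dave is a knave.

Verification:
- Wendy (knight) says "Maya is a knight" - this is TRUE because Maya is a knight.
- Carol (knave) says "Dave is a knight" - this is FALSE (a lie) because Dave is a knave.
- Henry (knave) says "Carol always speaks truthfully" - this is FALSE (a lie) because Carol is a knave.
- Maya (knight) says "At least one of us is a knave" - this is TRUE because Carol, Henry, and Dave are knaves.
- Dave (knave) says "Wendy always lies" - this is FALSE (a lie) because Wendy is a knight.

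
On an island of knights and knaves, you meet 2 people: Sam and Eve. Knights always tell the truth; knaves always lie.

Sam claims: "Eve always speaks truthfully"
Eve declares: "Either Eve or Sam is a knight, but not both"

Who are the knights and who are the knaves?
Sam is a knave.
Eve is a knave.

Verification:
- Sam (knave) says "Eve always speaks truthfully" - this is FALSE (a lie) because Eve is a knave.
- Eve (knave) says "Either Eve or Sam is a knight, but not both" - this is FALSE (a lie) because Eve is a knave and Sam is a knave.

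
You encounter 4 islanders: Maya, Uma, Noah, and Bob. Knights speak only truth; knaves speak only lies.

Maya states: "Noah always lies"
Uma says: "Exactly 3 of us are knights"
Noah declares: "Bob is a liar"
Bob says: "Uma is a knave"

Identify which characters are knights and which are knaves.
Maya is a knight.
Uma is a knave.
Noah is a knave.
Bob is a knight.

Verification:
- Maya (knight) says "Noah always lies" - this is TRUE because Noah is a knave.
- Uma (knave) says "Exactly 3 of us are knights" - this is FALSE (a lie) because there are 2 knights.
- Noah (knave) says "Bob is a liar" - this is FALSE (a lie) because Bob is a knight.
- Bob (knight) says "Uma is a knave" - this is TRUE because Uma is a knave.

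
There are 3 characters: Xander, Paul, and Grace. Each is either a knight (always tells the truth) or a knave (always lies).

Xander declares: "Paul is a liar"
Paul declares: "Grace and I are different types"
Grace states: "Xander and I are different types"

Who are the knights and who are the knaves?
Xander is a knave.
Paul is a knight.
Grace is a knave.

Verification:
- Xander (knave) says "Paul is a liar" - this is FALSE (a lie) because Paul is a knight.
- Paul (knight) says "Grace and I are different types" - this is TRUE because Paul is a knight and Grace is a knave.
- Grace (knave) says "Xander and I are different types" - this is FALSE (a lie) because Grace is a knave and Xander is a knave.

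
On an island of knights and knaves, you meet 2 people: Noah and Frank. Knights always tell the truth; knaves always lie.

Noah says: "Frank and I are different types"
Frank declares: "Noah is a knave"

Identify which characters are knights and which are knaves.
Noah is a knight.
Frank is a knave.

Verification:
- Noah (knight) says "Frank and I are different types" - this is TRUE because Noah is a knight and Frank is a knave.
- Frank (knave) says "Noah is a knave" - this is FALSE (a lie) because Noah is a knight.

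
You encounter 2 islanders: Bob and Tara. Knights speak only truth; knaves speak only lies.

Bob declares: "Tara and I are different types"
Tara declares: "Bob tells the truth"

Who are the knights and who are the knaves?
Bob is a knave.
Tara is a knave.

Verification:
- Bob (knave) says "Tara and I are different types" - this is FALSE (a lie) because Bob is a knave and Tara is a knave.
- Tara (knave) says "Bob tells the truth" - this is FALSE (a lie) because Bob is a knave.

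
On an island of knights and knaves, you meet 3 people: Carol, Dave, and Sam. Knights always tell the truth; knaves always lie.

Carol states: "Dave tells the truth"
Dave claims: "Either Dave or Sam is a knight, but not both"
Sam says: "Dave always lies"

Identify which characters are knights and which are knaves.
Carol is a knight.
Dave is a knight.
Sam is a knave.

Verification:
- Carol (knight) says "Dave tells the truth" - this is TRUE because Dave is a knight.
- Dave (knight) says "Either Dave or Sam is a knight, but not both" - this is TRUE because Dave is a knight and Sam is a knave.
- Sam (knave) says "Dave always lies" - this is FALSE (a lie) because Dave is a knight.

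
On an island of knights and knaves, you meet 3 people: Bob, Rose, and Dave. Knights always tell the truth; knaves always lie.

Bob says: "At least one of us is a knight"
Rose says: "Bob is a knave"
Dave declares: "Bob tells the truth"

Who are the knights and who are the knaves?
Bob is a knight.
Rose is a knave.
Dave is a knight.

Verification:
- Bob (knight) says "At least one of us is a knight" - this is TRUE because Bob and Dave are knights.
- Rose (knave) says "Bob is a knave" - this is FALSE (a lie) because Bob is a knight.
- Dave (knight) says "Bob tells the truth" - this is TRUE because Bob is a knight.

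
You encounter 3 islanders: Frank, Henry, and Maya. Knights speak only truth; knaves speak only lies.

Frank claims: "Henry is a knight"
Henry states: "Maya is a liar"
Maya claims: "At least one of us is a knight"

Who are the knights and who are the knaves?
Frank is a knave.
Henry is a knave.
Maya is a knight.

Verification:
- Frank (knave) says "Henry is a knight" - this is FALSE (a lie) because Henry is a knave.
- Henry (knave) says "Maya is a liar" - this is FALSE (a lie) because Maya is a knight.
- Maya (knight) says "At least one of us is a knight" - this is TRUE because Maya is a knight.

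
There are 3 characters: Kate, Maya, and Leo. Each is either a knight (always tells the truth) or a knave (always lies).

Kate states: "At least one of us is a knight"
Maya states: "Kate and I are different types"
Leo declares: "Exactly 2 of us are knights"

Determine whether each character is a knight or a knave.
Kate is a knave.
Maya is a knave.
Leo is a knave.

Verification:
- Kate (knave) says "At least one of us is a knight" - this is FALSE (a lie) because no one is a knight.
- Maya (knave) says "Kate and I are different types" - this is FALSE (a lie) because Maya is a knave and Kate is a knave.
- Leo (knave) says "Exactly 2 of us are knights" - this is FALSE (a lie) because there are 0 knights.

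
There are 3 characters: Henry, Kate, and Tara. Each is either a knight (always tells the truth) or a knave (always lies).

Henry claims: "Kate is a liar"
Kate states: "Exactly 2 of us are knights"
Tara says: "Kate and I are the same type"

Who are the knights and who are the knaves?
Henry is a knave.
Kate is a knight.
Tara is a knight.

Verification:
- Henry (knave) says "Kate is a liar" - this is FALSE (a lie) because Kate is a knight.
- Kate (knight) says "Exactly 2 of us are knights" - this is TRUE because there are 2 knights.
- Tara (knight) says "Kate and I are the same type" - this is TRUE because Tara is a knight and Kate is a knight.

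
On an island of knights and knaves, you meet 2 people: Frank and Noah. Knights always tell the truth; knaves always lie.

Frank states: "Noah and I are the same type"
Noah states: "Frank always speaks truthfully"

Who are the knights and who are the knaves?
Frank is a knight.
Noah is a knight.

Verification:
- Frank (knight) says "Noah and I are the same type" - this is TRUE because Frank is a knight and Noah is a knight.
- Noah (knight) says "Frank always speaks truthfully" - this is TRUE because Frank is a knight.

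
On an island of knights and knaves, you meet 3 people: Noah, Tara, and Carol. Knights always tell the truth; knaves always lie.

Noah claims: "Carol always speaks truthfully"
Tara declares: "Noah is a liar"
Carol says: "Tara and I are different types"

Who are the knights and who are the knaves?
Noah is a knight.
Tara is a knave.
Carol is a knight.

Verification:
- Noah (knight) says "Carol always speaks truthfully" - this is TRUE because Carol is a knight.
- Tara (knave) says "Noah is a liar" - this is FALSE (a lie) because Noah is a knight.
- Carol (knight) says "Tara and I are different types" - this is TRUE because Carol is a knight and Tara is a knave.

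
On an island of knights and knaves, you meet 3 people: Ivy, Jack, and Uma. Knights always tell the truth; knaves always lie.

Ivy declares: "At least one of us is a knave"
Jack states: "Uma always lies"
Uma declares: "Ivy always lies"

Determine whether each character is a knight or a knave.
Ivy is a knight.
Jack is a knight.
Uma is a knave.

Verification:
- Ivy (knight) says "At least one of us is a knave" - this is TRUE because Uma is a knave.
- Jack (knight) says "Uma always lies" - this is TRUE because Uma is a knave.
- Uma (knave) says "Ivy always lies" - this is FALSE (a lie) because Ivy is a knight.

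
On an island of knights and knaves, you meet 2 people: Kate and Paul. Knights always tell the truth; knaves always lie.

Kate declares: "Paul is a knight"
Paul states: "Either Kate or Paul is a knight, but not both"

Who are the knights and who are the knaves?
Kate is a knave.
Paul is a knave.

Verification:
- Kate (knave) says "Paul is a knight" - this is FALSE (a lie) because Paul is a knave.
- Paul (knave) says "Either Kate or Paul is a knight, but not both" - this is FALSE (a lie) because Kate is a knave and Paul is a knave.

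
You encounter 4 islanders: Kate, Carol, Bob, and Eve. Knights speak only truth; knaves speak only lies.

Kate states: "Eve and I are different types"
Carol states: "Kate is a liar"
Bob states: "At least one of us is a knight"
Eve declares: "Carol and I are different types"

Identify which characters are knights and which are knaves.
Kate is a knight.
Carol is a knave.
Bob is a knight.
Eve is a knave.

Verification:
- Kate (knight) says "Eve and I are different types" - this is TRUE because Kate is a knight and Eve is a knave.
- Carol (knave) says "Kate is a liar" - this is FALSE (a lie) because Kate is a knight.
- Bob (knight) says "At least one of us is a knight" - this is TRUE because Kate and Bob are knights.
- Eve (knave) says "Carol and I are different types" - this is FALSE (a lie) because Eve is a knave and Carol is a knave.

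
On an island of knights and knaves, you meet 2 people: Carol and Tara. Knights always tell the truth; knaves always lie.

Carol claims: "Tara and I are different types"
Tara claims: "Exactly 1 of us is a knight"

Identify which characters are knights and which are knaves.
Carol is a knave.
Tara is a knave.

Verification:
- Carol (knave) says "Tara and I are different types" - this is FALSE (a lie) because Carol is a knave and Tara is a knave.
- Tara (knave) says "Exactly 1 of us is a knight" - this is FALSE (a lie) because there are 0 knights.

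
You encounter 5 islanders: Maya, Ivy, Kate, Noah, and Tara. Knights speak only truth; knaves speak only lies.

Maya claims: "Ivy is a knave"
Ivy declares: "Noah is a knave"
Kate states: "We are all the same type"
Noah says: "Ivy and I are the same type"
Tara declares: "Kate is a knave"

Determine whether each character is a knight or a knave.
Maya is a knave.
Ivy is a knight.
Kate is a knave.
Noah is a knave.
Tara is a knight.

Verification:
- Maya (knave) says "Ivy is a knave" - this is FALSE (a lie) because Ivy is a knight.
- Ivy (knight) says "Noah is a knave" - this is TRUE because Noah is a knave.
- Kate (knave) says "We are all the same type" - this is FALSE (a lie) because Ivy and Tara are knights and Maya, Kate, and Noah are knaves.
- Noah (knave) says "Ivy and I are the same type" - this is FALSE (a lie) because Noah is a knave and Ivy is a knight.
- Tara (knight) says "Kate is a knave" - this is TRUE because Kate is a knave.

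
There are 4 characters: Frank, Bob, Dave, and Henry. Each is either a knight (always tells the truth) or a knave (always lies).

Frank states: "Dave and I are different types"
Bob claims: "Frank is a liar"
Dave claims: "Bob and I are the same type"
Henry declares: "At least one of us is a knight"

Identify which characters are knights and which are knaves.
Frank is a knave.
Bob is a knight.
Dave is a knave.
Henry is a knight.

Verification:
- Frank (knave) says "Dave and I are different types" - this is FALSE (a lie) because Frank is a knave and Dave is a knave.
- Bob (knight) says "Frank is a liar" - this is TRUE because Frank is a knave.
- Dave (knave) says "Bob and I are the same type" - this is FALSE (a lie) because Dave is a knave and Bob is a knight.
- Henry (knight) says "At least one of us is a knight" - this is TRUE because Bob and Henry are knights.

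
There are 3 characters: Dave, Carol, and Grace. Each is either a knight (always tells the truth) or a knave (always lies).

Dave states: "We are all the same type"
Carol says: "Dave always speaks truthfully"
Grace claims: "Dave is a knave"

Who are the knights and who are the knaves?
Dave is a knave.
Carol is a knave.
Grace is a knight.

Verification:
- Dave (knave) says "We are all the same type" - this is FALSE (a lie) because Grace is a knight and Dave and Carol are knaves.
- Carol (knave) says "Dave always speaks truthfully" - this is FALSE (a lie) because Dave is a knave.
- Grace (knight) says "Dave is a knave" - this is TRUE because Dave is a knave.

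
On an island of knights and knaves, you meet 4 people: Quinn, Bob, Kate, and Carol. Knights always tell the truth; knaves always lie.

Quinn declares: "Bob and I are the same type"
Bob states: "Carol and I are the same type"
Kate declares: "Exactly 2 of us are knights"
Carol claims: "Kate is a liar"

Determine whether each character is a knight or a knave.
Quinn is a knight.
Bob is a knight.
Kate is a knave.
Carol is a knight.

Verification:
- Quinn (knight) says "Bob and I are the same type" - this is TRUE because Quinn is a knight and Bob is a knight.
- Bob (knight) says "Carol and I are the same type" - this is TRUE because Bob is a knight and Carol is a knight.
- Kate (knave) says "Exactly 2 of us are knights" - this is FALSE (a lie) because there are 3 knights.
- Carol (knight) says "Kate is a liar" - this is TRUE because Kate is a knave.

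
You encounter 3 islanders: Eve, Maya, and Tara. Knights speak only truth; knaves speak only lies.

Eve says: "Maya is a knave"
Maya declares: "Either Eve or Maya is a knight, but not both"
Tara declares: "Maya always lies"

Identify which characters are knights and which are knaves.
Eve is a knave.
Maya is a knight.
Tara is a knave.

Verification:
- Eve (knave) says "Maya is a knave" - this is FALSE (a lie) because Maya is a knight.
- Maya (knight) says "Either Eve or Maya is a knight, but not both" - this is TRUE because Eve is a knave and Maya is a knight.
- Tara (knave) says "Maya always lies" - this is FALSE (a lie) because Maya is a knight.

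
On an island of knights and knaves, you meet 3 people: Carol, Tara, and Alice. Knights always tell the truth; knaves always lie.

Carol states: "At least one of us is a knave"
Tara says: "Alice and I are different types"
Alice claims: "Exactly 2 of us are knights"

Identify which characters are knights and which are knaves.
Carol is a knight.
Tara is a knave.
Alice is a knave.

Verification:
- Carol (knight) says "At least one of us is a knave" - this is TRUE because Tara and Alice are knaves.
- Tara (knave) says "Alice and I are different types" - this is FALSE (a lie) because Tara is a knave and Alice is a knave.
- Alice (knave) says "Exactly 2 of us are knights" - this is FALSE (a lie) because there are 1 knights.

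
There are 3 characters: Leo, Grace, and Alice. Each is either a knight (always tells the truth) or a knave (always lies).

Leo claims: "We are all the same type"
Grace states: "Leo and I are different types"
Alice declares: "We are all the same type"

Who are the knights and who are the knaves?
Leo is a knave.
Grace is a knight.
Alice is a knave.

Verification:
- Leo (knave) says "We are all the same type" - this is FALSE (a lie) because Grace is a knight and Leo and Alice are knaves.
- Grace (knight) says "Leo and I are different types" - this is TRUE because Grace is a knight and Leo is a knave.
- Alice (knave) says "We are all the same type" - this is FALSE (a lie) because Grace is a knight and Leo and Alice are knaves.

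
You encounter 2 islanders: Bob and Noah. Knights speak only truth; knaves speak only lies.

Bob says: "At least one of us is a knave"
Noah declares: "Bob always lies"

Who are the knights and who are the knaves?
Bob is a knight.
Noah is a knave.

Verification:
- Bob (knight) says "At least one of us is a knave" - this is TRUE because Noah is a knave.
- Noah (knave) says "Bob always lies" - this is FALSE (a lie) because Bob is a knight.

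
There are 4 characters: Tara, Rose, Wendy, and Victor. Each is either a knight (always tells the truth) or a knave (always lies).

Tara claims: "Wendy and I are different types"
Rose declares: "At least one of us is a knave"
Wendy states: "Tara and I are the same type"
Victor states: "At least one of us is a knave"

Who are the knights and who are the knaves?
Tara is a knight.
Rose is a knight.
Wendy is a knave.
Victor is a knight.

Verification:
- Tara (knight) says "Wendy and I are different types" - this is TRUE because Tara is a knight and Wendy is a knave.
- Rose (knight) says "At least one of us is a knave" - this is TRUE because Wendy is a knave.
- Wendy (knave) says "Tara and I are the same type" - this is FALSE (a lie) because Wendy is a knave and Tara is a knight.
- Victor (knight) says "At least one of us is a knave" - this is TRUE because Wendy is a knave.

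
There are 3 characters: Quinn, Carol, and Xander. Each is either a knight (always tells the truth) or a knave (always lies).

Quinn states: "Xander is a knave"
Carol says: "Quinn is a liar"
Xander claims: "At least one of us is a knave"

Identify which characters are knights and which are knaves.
Quinn is a knave.
Carol is a knight.
Xander is a knight.

Verification:
- Quinn (knave) says "Xander is a knave" - this is FALSE (a lie) because Xander is a knight.
- Carol (knight) says "Quinn is a liar" - this is TRUE because Quinn is a knave.
- Xander (knight) says "At least one of us is a knave" - this is TRUE because Quinn is a knave.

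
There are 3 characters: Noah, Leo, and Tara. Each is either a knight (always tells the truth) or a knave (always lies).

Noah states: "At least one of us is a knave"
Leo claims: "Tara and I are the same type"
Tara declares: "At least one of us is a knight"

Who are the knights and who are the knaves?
Noah is a knight.
Leo is a knave.
Tara is a knight.

Verification:
- Noah (knight) says "At least one of us is a knave" - this is TRUE because Leo is a knave.
- Leo (knave) says "Tara and I are the same type" - this is FALSE (a lie) because Leo is a knave and Tara is a knight.
- Tara (knight) says "At least one of us is a knight" - this is TRUE because Noah and Tara are knights.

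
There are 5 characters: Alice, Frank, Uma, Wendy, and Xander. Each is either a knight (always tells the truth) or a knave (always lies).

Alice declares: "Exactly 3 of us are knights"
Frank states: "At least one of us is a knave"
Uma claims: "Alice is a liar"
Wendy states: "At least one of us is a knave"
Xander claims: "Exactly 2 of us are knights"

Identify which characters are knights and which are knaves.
Alice is a knight.
Frank is a knight.
Uma is a knave.
Wendy is a knight.
Xander is a knave.

Verification:
- Alice (knight) says "Exactly 3 of us are knights" - this is TRUE because there are 3 knights.
- Frank (knight) says "At least one of us is a knave" - this is TRUE because Uma and Xander are knaves.
- Uma (knave) says "Alice is a liar" - this is FALSE (a lie) because Alice is a knight.
- Wendy (knight) says "At least one of us is a knave" - this is TRUE because Uma and Xander are knaves.
- Xander (knave) says "Exactly 2 of us are knights" - this is FALSE (a lie) because there are 3 knights.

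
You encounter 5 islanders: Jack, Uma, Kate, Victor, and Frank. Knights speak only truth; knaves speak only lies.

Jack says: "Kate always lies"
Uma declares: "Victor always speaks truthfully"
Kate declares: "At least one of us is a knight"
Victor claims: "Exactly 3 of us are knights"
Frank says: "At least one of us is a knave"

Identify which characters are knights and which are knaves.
Jack is a knave.
Uma is a knave.
Kate is a knight.
Victor is a knave.
Frank is a knight.

Verification:
- Jack (knave) says "Kate always lies" - this is FALSE (a lie) because Kate is a knight.
- Uma (knave) says "Victor always speaks truthfully" - this is FALSE (a lie) because Victor is a knave.
- Kate (knight) says "At least one of us is a knight" - this is TRUE because Kate and Frank are knights.
- Victor (knave) says "Exactly 3 of us are knights" - this is FALSE (a lie) because there are 2 knights.
- Frank (knight) says "At least one of us is a knave" - this is TRUE because Jack, Uma, and Victor are knaves.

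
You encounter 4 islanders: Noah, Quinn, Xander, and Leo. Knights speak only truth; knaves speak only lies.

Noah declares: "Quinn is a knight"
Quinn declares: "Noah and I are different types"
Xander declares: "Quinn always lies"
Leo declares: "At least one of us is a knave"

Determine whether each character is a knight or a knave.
Noah is a knave.
Quinn is a knave.
Xander is a knight.
Leo is a knight.

Verification:
- Noah (knave) says "Quinn is a knight" - this is FALSE (a lie) because Quinn is a knave.
- Quinn (knave) says "Noah and I are different types" - this is FALSE (a lie) because Quinn is a knave and Noah is a knave.
- Xander (knight) says "Quinn always lies" - this is TRUE because Quinn is a knave.
- Leo (knight) says "At least one of us is a knave" - this is TRUE because Noah and Quinn are knaves.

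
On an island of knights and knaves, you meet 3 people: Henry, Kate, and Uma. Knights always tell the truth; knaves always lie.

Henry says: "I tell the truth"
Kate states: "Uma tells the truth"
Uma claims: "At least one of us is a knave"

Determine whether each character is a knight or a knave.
Henry is a knave.
Kate is a knight.
Uma is a knight.

Verification:
- Henry (knave) says "I tell the truth" - this is FALSE (a lie) because Henry is a knave.
- Kate (knight) says "Uma tells the truth" - this is TRUE because Uma is a knight.
- Uma (knight) says "At least one of us is a knave" - this is TRUE because Henry is a knave.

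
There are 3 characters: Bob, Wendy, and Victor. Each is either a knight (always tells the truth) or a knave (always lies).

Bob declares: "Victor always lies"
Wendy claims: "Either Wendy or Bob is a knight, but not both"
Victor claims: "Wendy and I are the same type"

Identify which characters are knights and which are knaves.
Bob is a knave.
Wendy is a knight.
Victor is a knight.

Verification:
- Bob (knave) says "Victor always lies" - this is FALSE (a lie) because Victor is a knight.
- Wendy (knight) says "Either Wendy or Bob is a knight, but not both" - this is TRUE because Wendy is a knight and Bob is a knave.
- Victor (knight) says "Wendy and I are the same type" - this is TRUE because Victor is a knight and Wendy is a knight.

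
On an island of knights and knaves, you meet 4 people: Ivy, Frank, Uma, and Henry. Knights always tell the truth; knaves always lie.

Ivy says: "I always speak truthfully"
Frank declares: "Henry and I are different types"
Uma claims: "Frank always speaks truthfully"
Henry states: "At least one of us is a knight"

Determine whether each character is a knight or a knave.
Ivy is a knave.
Frank is a knave.
Uma is a knave.
Henry is a knave.

Verification:
- Ivy (knave) says "I always speak truthfully" - this is FALSE (a lie) because Ivy is a knave.
- Frank (knave) says "Henry and I are different types" - this is FALSE (a lie) because Frank is a knave and Henry is a knave.
- Uma (knave) says "Frank always speaks truthfully" - this is FALSE (a lie) because Frank is a knave.
- Henry (knave) says "At least one of us is a knight" - this is FALSE (a lie) because no one is a knight.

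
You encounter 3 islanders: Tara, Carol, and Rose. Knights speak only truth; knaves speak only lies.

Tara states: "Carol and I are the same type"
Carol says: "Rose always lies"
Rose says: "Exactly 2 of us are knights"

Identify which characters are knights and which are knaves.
Tara is a knave.
Carol is a knight.
Rose is a knave.

Verification:
- Tara (knave) says "Carol and I are the same type" - this is FALSE (a lie) because Tara is a knave and Carol is a knight.
- Carol (knight) says "Rose always lies" - this is TRUE because Rose is a knave.
- Rose (knave) says "Exactly 2 of us are knights" - this is FALSE (a lie) because there are 1 knights.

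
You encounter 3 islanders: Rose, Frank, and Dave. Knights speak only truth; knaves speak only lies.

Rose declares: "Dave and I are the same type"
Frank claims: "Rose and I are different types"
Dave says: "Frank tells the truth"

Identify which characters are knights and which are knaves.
Rose is a knave.
Frank is a knight.
Dave is a knight.

Verification:
- Rose (knave) says "Dave and I are the same type" - this is FALSE (a lie) because Rose is a knave and Dave is a knight.
- Frank (knight) says "Rose and I are different types" - this is TRUE because Frank is a knight and Rose is a knave.
- Dave (knight) says "Frank tells the truth" - this is TRUE because Frank is a knight.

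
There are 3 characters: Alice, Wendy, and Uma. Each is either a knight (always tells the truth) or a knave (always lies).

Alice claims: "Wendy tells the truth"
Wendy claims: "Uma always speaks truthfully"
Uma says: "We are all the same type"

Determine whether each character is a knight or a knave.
Alice is a knight.
Wendy is a knight.
Uma is a knight.

Verification:
- Alice (knight) says "Wendy tells the truth" - this is TRUE because Wendy is a knight.
- Wendy (knight) says "Uma always speaks truthfully" - this is TRUE because Uma is a knight.
- Uma (knight) says "We are all the same type" - this is TRUE because Alice, Wendy, and Uma are knights.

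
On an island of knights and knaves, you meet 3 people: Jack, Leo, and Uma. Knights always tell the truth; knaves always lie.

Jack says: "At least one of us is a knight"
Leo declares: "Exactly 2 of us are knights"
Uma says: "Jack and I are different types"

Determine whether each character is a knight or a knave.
Jack is a knave.
Leo is a knave.
Uma is a knave.

Verification:
- Jack (knave) says "At least one of us is a knight" - this is FALSE (a lie) because no one is a knight.
- Leo (knave) says "Exactly 2 of us are knights" - this is FALSE (a lie) because there are 0 knights.
- Uma (knave) says "Jack and I are different types" - this is FALSE (a lie) because Uma is a knave and Jack is a knave.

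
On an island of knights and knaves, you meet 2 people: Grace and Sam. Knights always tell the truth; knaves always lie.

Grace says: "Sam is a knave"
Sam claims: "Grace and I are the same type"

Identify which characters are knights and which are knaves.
Grace is a knight.
Sam is a knave.

Verification:
- Grace (knight) says "Sam is a knave" - this is TRUE because Sam is a knave.
- Sam (knave) says "Grace and I are the same type" - this is FALSE (a lie) because Sam is a knave and Grace is a knight.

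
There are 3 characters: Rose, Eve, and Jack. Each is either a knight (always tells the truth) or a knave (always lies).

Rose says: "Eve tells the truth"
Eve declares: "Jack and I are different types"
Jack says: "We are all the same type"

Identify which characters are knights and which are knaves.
Rose is a knight.
Eve is a knight.
Jack is a knave.

Verification:
- Rose (knight) says "Eve tells the truth" - this is TRUE because Eve is a knight.
- Eve (knight) says "Jack and I are different types" - this is TRUE because Eve is a knight and Jack is a knave.
- Jack (knave) says "We are all the same type" - this is FALSE (a lie) because Rose and Eve are knights and Jack is a knave.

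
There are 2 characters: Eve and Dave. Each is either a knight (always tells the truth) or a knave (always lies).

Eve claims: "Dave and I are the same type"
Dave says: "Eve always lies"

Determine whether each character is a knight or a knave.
Eve is a knave.
Dave is a knight.

Verification:
- Eve (knave) says "Dave and I are the same type" - this is FALSE (a lie) because Eve is a knave and Dave is a knight.
- Dave (knight) says "Eve always lies" - this is TRUE because Eve is a knave.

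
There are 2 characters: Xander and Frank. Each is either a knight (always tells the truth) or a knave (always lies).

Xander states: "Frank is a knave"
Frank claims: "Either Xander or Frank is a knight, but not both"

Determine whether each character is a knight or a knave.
Xander is a knave.
Frank is a knight.

Verification:
- Xander (knave) says "Frank is a knave" - this is FALSE (a lie) because Frank is a knight.
- Frank (knight) says "Either Xander or Frank is a knight, but not both" - this is TRUE because Xander is a knave and Frank is a knight.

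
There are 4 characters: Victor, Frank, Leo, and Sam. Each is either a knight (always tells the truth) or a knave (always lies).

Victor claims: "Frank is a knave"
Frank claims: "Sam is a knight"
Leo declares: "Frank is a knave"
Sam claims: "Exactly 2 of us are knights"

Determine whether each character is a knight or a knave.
Victor is a knave.
Frank is a knight.
Leo is a knave.
Sam is a knight.

Verification:
- Victor (knave) says "Frank is a knave" - this is FALSE (a lie) because Frank is a knight.
- Frank (knight) says "Sam is a knight" - this is TRUE because Sam is a knight.
- Leo (knave) says "Frank is a knave" - this is FALSE (a lie) because Frank is a knight.
- Sam (knight) says "Exactly 2 of us are knights" - this is TRUE because there are 2 knights.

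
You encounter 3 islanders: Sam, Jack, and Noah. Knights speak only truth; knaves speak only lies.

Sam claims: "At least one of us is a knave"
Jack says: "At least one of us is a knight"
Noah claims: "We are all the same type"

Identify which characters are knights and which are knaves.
Sam is a knight.
Jack is a knight.
Noah is a knave.

Verification:
- Sam (knight) says "At least one of us is a knave" - this is TRUE because Noah is a knave.
- Jack (knight) says "At least one of us is a knight" - this is TRUE because Sam and Jack are knights.
- Noah (knave) says "We are all the same type" - this is FALSE (a lie) because Sam and Jack are knights and Noah is a knave.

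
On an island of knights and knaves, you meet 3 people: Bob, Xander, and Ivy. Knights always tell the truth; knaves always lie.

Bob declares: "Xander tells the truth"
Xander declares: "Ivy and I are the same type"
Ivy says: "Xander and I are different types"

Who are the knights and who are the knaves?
Bob is a knave.
Xander is a knave.
Ivy is a knight.

Verification:
- Bob (knave) says "Xander tells the truth" - this is FALSE (a lie) because Xander is a knave.
- Xander (knave) says "Ivy and I are the same type" - this is FALSE (a lie) because Xander is a knave and Ivy is a knight.
- Ivy (knight) says "Xander and I are different types" - this is TRUE because Ivy is a knight and Xander is a knave.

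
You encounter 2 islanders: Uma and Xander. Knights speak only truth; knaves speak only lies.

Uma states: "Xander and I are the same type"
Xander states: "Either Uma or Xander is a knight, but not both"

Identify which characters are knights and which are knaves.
Uma is a knave.
Xander is a knight.

Verification:
- Uma (knave) says "Xander and I are the same type" - this is FALSE (a lie) because Uma is a knave and Xander is a knight.
- Xander (knight) says "Either Uma or Xander is a knight, but not both" - this is TRUE because Uma is a knave and Xander is a knight.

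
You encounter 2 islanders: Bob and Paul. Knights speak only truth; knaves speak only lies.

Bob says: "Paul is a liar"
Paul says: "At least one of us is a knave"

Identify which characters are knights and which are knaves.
Bob is a knave.
Paul is a knight.

Verification:
- Bob (knave) says "Paul is a liar" - this is FALSE (a lie) because Paul is a knight.
- Paul (knight) says "At least one of us is a knave" - this is TRUE because Bob is a knave.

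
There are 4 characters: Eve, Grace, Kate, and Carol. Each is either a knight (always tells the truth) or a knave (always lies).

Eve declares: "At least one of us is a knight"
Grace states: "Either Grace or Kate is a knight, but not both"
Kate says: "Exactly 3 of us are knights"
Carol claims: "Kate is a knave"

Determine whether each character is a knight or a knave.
Eve is a knight.
Grace is a knave.
Kate is a knave.
Carol is a knight.

Verification:
- Eve (knight) says "At least one of us is a knight" - this is TRUE because Eve and Carol are knights.
- Grace (knave) says "Either Grace or Kate is a knight, but not both" - this is FALSE (a lie) because Grace is a knave and Kate is a knave.
- Kate (knave) says "Exactly 3 of us are knights" - this is FALSE (a lie) because there are 2 knights.
- Carol (knight) says "Kate is a knave" - this is TRUE because Kate is a knave.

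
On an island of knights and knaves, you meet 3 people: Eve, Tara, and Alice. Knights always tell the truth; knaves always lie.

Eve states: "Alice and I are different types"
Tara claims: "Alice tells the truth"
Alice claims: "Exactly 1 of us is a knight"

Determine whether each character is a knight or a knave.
Eve is a knave.
Tara is a knave.
Alice is a knave.

Verification:
- Eve (knave) says "Alice and I are different types" - this is FALSE (a lie) because Eve is a knave and Alice is a knave.
- Tara (knave) says "Alice tells the truth" - this is FALSE (a lie) because Alice is a knave.
- Alice (knave) says "Exactly 1 of us is a knight" - this is FALSE (a lie) because there are 0 knights.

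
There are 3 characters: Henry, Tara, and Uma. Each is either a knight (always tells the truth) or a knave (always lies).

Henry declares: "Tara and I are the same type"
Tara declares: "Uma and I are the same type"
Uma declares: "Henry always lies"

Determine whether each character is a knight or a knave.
Henry is a knave.
Tara is a knight.
Uma is a knight.

Verification:
- Henry (knave) says "Tara and I are the same type" - this is FALSE (a lie) because Henry is a knave and Tara is a knight.
- Tara (knight) says "Uma and I are the same type" - this is TRUE because Tara is a knight and Uma is a knight.
- Uma (knight) says "Henry always lies" - this is TRUE because Henry is a knave.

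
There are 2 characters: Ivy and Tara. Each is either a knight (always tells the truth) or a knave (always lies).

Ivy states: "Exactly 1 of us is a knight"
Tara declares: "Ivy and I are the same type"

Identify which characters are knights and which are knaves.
Ivy is a knight.
Tara is a knave.

Verification:
- Ivy (knight) says "Exactly 1 of us is a knight" - this is TRUE because there are 1 knights.
- Tara (knave) says "Ivy and I are the same type" - this is FALSE (a lie) because Tara is a knave and Ivy is a knight.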